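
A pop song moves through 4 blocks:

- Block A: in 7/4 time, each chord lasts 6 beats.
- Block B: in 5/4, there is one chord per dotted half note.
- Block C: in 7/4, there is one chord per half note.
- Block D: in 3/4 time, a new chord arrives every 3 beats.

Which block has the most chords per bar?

A: 7/6 = 7/6 chords/bar.
B: 5/3 = 5/3 chords/bar.
C: 7/2 = 3.5 chords/bar.
D: 3/3 = 1 chord/bar.
Fastest is C at 3.5 chords/bar.

Block C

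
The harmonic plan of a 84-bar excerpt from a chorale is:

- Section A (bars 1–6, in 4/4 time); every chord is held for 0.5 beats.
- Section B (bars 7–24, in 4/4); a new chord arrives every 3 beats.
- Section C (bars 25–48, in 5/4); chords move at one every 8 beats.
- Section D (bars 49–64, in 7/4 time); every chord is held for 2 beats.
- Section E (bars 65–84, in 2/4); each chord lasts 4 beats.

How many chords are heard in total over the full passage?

A has 24 beats and chords last 0.5 each, so 48 chords.
B has 72 beats and chords last 3 each, so 24 chords.
C has 120 beats and chords last 8 each, so 15 chords.
D has 112 beats and chords last 2 each, so 56 chords.
E has 40 beats and chords last 4 each, so 10 chords.
Total: 48 + 24 + 15 + 56 + 10 = 153.

153 chords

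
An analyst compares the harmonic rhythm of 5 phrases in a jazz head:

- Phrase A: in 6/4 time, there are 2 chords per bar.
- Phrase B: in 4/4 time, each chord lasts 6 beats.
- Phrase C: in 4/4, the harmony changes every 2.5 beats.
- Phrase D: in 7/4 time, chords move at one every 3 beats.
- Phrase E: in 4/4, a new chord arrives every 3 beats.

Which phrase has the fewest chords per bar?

Phrase B

A: 6/3 = 2 chords/bar.
B: 4/6 = 2/3 chords/bar.
C: 4/2.5 = 1.6 chords/bar.
D: 7/3 = 7/3 chords/bar.
E: 4/3 = 4/3 chords/bar.
Slowest is B at 2/3 chords/bar.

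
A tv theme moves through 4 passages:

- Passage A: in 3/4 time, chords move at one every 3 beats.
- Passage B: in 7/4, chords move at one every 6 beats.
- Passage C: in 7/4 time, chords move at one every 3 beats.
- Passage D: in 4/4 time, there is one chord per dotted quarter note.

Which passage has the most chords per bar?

A: each chord is 3 beats in 3/4, so 1 per bar.
B: each chord is 6 beats in 7/4, so 7/6 per bar.
C: each chord is 3 beats in 7/4, so 7/3 per bar.
D: each chord is 1.5 beats in 4/4, so 8/3 per bar.
Fastest is D at 8/3 chords/bar.

Passage D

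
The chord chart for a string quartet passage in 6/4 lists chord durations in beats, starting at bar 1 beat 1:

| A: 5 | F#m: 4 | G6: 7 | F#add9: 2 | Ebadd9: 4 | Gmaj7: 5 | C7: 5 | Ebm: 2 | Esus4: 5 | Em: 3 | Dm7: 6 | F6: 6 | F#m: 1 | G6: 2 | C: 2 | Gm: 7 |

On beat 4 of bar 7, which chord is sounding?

Beat 4 of bar 7 is beat (7−1)×6 + 4 = 40 overall.
Running totals: A ends at 5, F#m ends at 9, G6 ends at 16, F#add9 ends at 18, Ebadd9 ends at 22, Gmaj7 ends at 27, C7 ends at 32, Ebm ends at 34, Esus4 ends at 39, Em ends at 42.
Beat 40 falls within Em.

Em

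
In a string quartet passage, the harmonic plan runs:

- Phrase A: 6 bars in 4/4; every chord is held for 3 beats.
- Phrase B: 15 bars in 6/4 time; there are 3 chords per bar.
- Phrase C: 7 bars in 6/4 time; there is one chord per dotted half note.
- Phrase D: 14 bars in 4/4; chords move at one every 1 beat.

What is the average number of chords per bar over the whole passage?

41/14 chords per bar

A: 6 × 4 = 24 beats ÷ 3 = 8 chords.
B: 15 × 6 = 90 beats ÷ 2 = 45 chords.
C: 7 × 6 = 42 beats ÷ 3 = 14 chords.
D: 14 × 4 = 56 beats ÷ 1 = 56 chords.
Overall: 123 chords over 42 bars → 123/42 = 41/14 chords per bar.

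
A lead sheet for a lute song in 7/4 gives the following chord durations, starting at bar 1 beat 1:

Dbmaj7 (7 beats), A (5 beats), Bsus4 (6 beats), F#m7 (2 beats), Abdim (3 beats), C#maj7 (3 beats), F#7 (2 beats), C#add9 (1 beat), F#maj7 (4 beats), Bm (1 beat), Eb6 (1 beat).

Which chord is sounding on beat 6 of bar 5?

Beat 6 of bar 5 is beat (5−1)×7 + 6 = 34 overall.
Running totals: Dbmaj7 ends at 7, A ends at 12, Bsus4 ends at 18, F#m7 ends at 20, Abdim ends at 23, C#maj7 ends at 26, F#7 ends at 28, C#add9 ends at 29, F#maj7 ends at 33, Bm ends at 34.
Beat 34 falls within Bm.

Bm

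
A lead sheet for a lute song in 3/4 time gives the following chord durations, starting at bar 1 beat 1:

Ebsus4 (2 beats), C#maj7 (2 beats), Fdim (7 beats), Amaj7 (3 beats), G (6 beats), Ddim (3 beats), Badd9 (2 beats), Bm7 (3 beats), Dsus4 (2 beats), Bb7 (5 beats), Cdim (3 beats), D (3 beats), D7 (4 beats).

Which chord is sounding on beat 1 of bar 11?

Beat 1 of bar 11 is beat (11−1)×3 + 1 = 31 overall.
Running totals: Ebsus4 ends at 2, C#maj7 ends at 4, Fdim ends at 11, Amaj7 ends at 14, G ends at 20, Ddim ends at 23, Badd9 ends at 25, Bm7 ends at 28, Dsus4 ends at 30, Bb7 ends at 35.
Beat 31 falls within Bb7.

Bb7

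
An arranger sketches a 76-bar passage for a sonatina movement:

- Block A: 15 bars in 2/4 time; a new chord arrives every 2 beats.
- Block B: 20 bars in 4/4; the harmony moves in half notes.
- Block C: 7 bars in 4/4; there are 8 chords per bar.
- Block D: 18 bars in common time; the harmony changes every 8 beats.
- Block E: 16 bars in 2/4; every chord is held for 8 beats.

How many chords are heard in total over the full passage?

A has 30 beats and chords last 2 each, so 15 chords.
B has 80 beats and chords last 2 each, so 40 chords.
C has 28 beats and chords last 0.5 each, so 56 chords.
D has 72 beats and chords last 8 each, so 9 chords.
E has 32 beats and chords last 8 each, so 4 chords.
Total: 15 + 40 + 56 + 9 + 4 = 124.

124 chords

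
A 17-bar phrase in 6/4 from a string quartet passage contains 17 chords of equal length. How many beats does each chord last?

6 beats

17 bars × 6 beats/bar = 102 beats total.
102 beats ÷ 17 chords = 6 beats per chord.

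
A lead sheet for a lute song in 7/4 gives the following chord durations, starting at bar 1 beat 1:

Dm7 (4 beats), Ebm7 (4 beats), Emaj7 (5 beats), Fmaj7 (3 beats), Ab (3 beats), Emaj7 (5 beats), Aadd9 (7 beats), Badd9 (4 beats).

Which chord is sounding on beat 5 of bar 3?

Ab

Beat 5 of bar 3 is beat (3−1)×7 + 5 = 19 overall.
Running totals: Dm7 ends at 4, Ebm7 ends at 8, Emaj7 ends at 13, Fmaj7 ends at 16, Ab ends at 19.
Beat 19 falls within Ab.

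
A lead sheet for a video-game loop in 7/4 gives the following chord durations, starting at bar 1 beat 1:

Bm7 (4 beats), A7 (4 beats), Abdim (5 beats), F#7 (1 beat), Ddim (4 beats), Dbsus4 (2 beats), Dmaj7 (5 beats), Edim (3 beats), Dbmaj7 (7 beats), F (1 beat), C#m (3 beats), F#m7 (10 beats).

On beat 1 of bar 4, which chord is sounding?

Beat 1 of bar 4 is beat (4−1)×7 + 1 = 22 overall.
Running totals: Bm7 ends at 4, A7 ends at 8, Abdim ends at 13, F#7 ends at 14, Ddim ends at 18, Dbsus4 ends at 20, Dmaj7 ends at 25.
Beat 22 falls within Dmaj7.

Dmaj7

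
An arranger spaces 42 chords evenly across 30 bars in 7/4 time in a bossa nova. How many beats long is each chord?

5 beats

30 bars × 7 beats/bar = 210 beats total.
210 beats ÷ 42 chords = 5 beats per chord.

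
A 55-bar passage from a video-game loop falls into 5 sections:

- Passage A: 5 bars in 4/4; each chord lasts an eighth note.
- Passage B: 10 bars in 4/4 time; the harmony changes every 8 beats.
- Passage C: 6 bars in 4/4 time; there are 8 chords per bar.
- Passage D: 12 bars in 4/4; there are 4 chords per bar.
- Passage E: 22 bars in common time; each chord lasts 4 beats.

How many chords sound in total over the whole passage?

A has 20 beats and chords last 0.5 each, so 40 chords.
B has 40 beats and chords last 8 each, so 5 chords.
C has 24 beats and chords last 0.5 each, so 48 chords.
D has 48 beats and chords last 1 each, so 48 chords.
E has 88 beats and chords last 4 each, so 22 chords.
Total: 40 + 5 + 48 + 48 + 22 = 163.

163 chords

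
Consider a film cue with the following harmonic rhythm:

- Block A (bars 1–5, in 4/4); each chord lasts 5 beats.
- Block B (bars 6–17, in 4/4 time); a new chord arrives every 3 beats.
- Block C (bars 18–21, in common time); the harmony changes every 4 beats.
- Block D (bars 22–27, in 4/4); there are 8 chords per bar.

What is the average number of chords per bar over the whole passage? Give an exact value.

A: 5 bars of 4 beats is 20 beats; at 5 beats each that's 4 chords.
B: 12 bars of 4 beats is 48 beats; at 3 beats each that's 16 chords.
C: 4 bars of 4 beats is 16 beats; at 4 beats each that's 4 chords.
D: 6 bars of 4 beats is 24 beats; at 0.5 beats each that's 48 chords.
Overall: 72 chords over 27 bars → 72/27 = 8/3 chords per bar.

8/3 chords per bar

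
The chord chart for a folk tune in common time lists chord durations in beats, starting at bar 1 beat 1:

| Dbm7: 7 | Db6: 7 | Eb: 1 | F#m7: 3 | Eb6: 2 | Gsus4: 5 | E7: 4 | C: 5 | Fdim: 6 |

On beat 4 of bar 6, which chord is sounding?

Beat 4 of bar 6 is beat (6−1)×4 + 4 = 24 overall.
Running totals: Dbm7 ends at 7, Db6 ends at 14, Eb ends at 15, F#m7 ends at 18, Eb6 ends at 20, Gsus4 ends at 25.
Beat 24 falls within Gsus4.

Gsus4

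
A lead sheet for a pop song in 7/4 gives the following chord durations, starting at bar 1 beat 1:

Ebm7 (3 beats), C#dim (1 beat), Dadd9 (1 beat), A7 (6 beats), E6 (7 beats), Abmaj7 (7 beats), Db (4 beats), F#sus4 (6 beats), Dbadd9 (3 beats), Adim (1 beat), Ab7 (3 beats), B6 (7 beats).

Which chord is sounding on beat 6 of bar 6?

Ab7

Beat 6 of bar 6 is beat (6−1)×7 + 6 = 41 overall.
Running totals: Ebm7 ends at 3, C#dim ends at 4, Dadd9 ends at 5, A7 ends at 11, E6 ends at 18, Abmaj7 ends at 25, Db ends at 29, F#sus4 ends at 35, Dbadd9 ends at 38, Adim ends at 39, Ab7 ends at 42.
Beat 41 falls within Ab7.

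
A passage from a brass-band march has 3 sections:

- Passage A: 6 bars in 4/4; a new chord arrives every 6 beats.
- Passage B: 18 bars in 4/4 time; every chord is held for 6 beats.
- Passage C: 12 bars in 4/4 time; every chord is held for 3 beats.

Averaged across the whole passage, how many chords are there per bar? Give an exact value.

8/9 chords per bar

A: 6 × 4 = 24 beats ÷ 6 = 4 chords.
B: 18 × 4 = 72 beats ÷ 6 = 12 chords.
C: 12 × 4 = 48 beats ÷ 3 = 16 chords.
Overall: 32 chords over 36 bars → 32/36 = 8/9 chords per bar.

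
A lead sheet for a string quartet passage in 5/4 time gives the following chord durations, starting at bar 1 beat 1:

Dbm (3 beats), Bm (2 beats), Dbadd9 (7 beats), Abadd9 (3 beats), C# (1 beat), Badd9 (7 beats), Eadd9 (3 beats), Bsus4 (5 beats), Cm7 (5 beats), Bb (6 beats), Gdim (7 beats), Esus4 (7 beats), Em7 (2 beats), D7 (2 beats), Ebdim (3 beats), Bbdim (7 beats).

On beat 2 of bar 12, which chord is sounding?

Em7

Beat 2 of bar 12 is beat (12−1)×5 + 2 = 57 overall.
Running totals: Dbm ends at 3, Bm ends at 5, Dbadd9 ends at 12, Abadd9 ends at 15, C# ends at 16, Badd9 ends at 23, Eadd9 ends at 26, Bsus4 ends at 31, Cm7 ends at 36, Bb ends at 42, Gdim ends at 49, Esus4 ends at 56, Em7 ends at 58.
Beat 57 falls within Em7.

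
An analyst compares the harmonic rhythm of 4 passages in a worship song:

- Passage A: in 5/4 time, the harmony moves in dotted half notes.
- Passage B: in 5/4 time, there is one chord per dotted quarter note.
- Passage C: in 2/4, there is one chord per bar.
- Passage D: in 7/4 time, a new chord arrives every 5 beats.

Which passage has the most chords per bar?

A: 5 beats/bar ÷ 3 beats/chord = 5/3 chords/bar.
B: 5 beats/bar ÷ 1.5 beats/chord = 10/3 chords/bar.
C: 2 beats/bar ÷ 2 beats/chord = 1 chord/bar.
D: 7 beats/bar ÷ 5 beats/chord = 1.4 chords/bar.
Fastest is B at 10/3 chords/bar.

Passage B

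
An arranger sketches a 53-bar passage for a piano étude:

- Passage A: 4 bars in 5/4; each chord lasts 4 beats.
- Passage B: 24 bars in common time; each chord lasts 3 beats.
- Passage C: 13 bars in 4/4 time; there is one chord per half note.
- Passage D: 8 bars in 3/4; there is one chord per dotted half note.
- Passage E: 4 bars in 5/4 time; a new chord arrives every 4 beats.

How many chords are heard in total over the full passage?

A has 20 beats and chords last 4 each, so 5 chords.
B has 96 beats and chords last 3 each, so 32 chords.
C has 52 beats and chords last 2 each, so 26 chords.
D has 24 beats and chords last 3 each, so 8 chords.
E has 20 beats and chords last 4 each, so 5 chords.
Total: 5 + 32 + 26 + 8 + 5 = 76.

76 chords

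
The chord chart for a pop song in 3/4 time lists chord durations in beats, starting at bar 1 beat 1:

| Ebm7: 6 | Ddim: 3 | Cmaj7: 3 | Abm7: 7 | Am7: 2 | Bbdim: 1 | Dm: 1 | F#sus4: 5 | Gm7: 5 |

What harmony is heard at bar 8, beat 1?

Beat 1 of bar 8 is beat (8−1)×3 + 1 = 22 overall.
Running totals: Ebm7 ends at 6, Ddim ends at 9, Cmaj7 ends at 12, Abm7 ends at 19, Am7 ends at 21, Bbdim ends at 22.
Beat 22 falls within Bbdim.

Bbdim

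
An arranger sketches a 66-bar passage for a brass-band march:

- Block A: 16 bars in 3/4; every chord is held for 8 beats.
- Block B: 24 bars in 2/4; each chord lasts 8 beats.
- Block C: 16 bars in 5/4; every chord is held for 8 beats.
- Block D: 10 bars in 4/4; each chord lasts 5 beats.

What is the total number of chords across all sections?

30 chords

A: 16 bars × 3 beats = 48 beats; 8 beats/chord → 6 chords.
B: 24 bars × 2 beats = 48 beats; 8 beats/chord → 6 chords.
C: 16 bars × 5 beats = 80 beats; 8 beats/chord → 10 chords.
D: 10 bars × 4 beats = 40 beats; 5 beats/chord → 8 chords.
Total: 6 + 6 + 10 + 8 = 30.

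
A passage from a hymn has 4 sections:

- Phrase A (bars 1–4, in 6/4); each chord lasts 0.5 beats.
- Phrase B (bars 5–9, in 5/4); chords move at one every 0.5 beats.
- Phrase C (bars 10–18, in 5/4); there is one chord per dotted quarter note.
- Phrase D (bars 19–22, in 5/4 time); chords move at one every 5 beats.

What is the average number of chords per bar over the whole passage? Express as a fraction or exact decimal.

A: 4 × 6 = 24 beats ÷ 0.5 = 48 chords.
B: 5 × 5 = 25 beats ÷ 0.5 = 50 chords.
C: 9 × 5 = 45 beats ÷ 1.5 = 30 chords.
D: 4 × 5 = 20 beats ÷ 5 = 4 chords.
Overall: 132 chords over 22 bars → 132/22 = 6 chords per bar.

6 chords per bar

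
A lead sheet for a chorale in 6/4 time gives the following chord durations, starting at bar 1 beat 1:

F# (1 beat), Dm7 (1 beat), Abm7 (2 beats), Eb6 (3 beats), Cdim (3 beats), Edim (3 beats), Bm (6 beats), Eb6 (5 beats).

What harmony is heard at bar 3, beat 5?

Bm

Beat 5 of bar 3 is beat (3−1)×6 + 5 = 17 overall.
Running totals: F# ends at 1, Dm7 ends at 2, Abm7 ends at 4, Eb6 ends at 7, Cdim ends at 10, Edim ends at 13, Bm ends at 19.
Beat 17 falls within Bm.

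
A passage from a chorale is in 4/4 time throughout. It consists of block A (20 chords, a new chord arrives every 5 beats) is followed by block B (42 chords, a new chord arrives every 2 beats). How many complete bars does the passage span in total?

46 bars

A: 20 × 5 = 100 beats = 25 bars.
B: 42 × 2 = 84 beats = 21 bars.
Total: 25 + 21 = 46 bars.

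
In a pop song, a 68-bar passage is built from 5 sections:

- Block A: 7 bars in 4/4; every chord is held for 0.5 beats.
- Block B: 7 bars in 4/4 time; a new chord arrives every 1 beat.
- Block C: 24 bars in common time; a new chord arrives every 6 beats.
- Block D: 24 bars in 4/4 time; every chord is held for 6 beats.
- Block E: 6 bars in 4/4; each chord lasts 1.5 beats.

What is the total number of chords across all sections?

A: 7·4 = 28 beats, 28/0.5 = 56 chords.
B: 7·4 = 28 beats, 28/1 = 28 chords.
C: 24·4 = 96 beats, 96/6 = 16 chords.
D: 24·4 = 96 beats, 96/6 = 16 chords.
E: 6·4 = 24 beats, 24/1.5 = 16 chords.
Total: 56 + 28 + 16 + 16 + 16 = 132.

132 chords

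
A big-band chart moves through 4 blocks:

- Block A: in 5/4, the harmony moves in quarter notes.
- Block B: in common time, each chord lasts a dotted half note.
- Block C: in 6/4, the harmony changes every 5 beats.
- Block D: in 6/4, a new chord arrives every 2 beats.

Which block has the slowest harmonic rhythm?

A: 5/1 = 5 chords/bar.
B: 4/3 = 4/3 chords/bar.
C: 6/5 = 1.2 chords/bar.
D: 6/2 = 3 chords/bar.
Slowest is C at 1.2 chords/bar.

Block C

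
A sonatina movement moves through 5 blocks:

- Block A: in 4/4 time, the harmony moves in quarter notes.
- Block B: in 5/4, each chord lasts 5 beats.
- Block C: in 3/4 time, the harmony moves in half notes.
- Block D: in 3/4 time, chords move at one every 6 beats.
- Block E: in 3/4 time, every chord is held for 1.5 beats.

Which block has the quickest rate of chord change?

A: 4 beats/bar ÷ 1 beat/chord = 4 chords/bar.
B: 5 beats/bar ÷ 5 beats/chord = 1 chord/bar.
C: 3 beats/bar ÷ 2 beats/chord = 1.5 chords/bar.
D: 3 beats/bar ÷ 6 beats/chord = 0.5 chords/bar.
E: 3 beats/bar ÷ 1.5 beats/chord = 2 chords/bar.
Fastest is A at 4 chords/bar.

Block A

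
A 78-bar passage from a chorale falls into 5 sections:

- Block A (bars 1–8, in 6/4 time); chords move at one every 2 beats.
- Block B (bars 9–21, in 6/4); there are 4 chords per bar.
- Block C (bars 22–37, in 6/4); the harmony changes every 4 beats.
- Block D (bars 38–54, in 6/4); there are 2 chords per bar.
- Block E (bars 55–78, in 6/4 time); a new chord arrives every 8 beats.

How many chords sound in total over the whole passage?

152 chords

A: 8·6 = 48 beats, 48/2 = 24 chords.
B: 13·6 = 78 beats, 78/1.5 = 52 chords.
C: 16·6 = 96 beats, 96/4 = 24 chords.
D: 17·6 = 102 beats, 102/3 = 34 chords.
E: 24·6 = 144 beats, 144/8 = 18 chords.
Total: 24 + 52 + 24 + 34 + 18 = 152.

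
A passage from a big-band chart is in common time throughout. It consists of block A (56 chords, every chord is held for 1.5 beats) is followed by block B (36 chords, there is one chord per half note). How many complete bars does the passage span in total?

39 bars

A: 56 × 1.5 = 84 beats = 21 bars.
B: 36 × 2 = 72 beats = 18 bars.
Total: 21 + 18 = 39 bars.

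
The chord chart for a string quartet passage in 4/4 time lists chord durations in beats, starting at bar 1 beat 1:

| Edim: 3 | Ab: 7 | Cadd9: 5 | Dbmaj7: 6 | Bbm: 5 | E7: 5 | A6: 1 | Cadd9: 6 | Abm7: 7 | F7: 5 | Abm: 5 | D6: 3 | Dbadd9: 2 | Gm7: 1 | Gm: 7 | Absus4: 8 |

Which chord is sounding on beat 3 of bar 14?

Abm

Beat 3 of bar 14 is beat (14−1)×4 + 3 = 55 overall.
Running totals: Edim ends at 3, Ab ends at 10, Cadd9 ends at 15, Dbmaj7 ends at 21, Bbm ends at 26, E7 ends at 31, A6 ends at 32, Cadd9 ends at 38, Abm7 ends at 45, F7 ends at 50, Abm ends at 55.
Beat 55 falls within Abm.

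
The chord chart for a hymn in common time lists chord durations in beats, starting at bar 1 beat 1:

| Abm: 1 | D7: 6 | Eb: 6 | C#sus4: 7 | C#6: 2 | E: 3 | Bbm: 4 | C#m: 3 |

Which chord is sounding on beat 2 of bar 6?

C#6

Beat 2 of bar 6 is beat (6−1)×4 + 2 = 22 overall.
Running totals: Abm ends at 1, D7 ends at 7, Eb ends at 13, C#sus4 ends at 20, C#6 ends at 22.
Beat 22 falls within C#6.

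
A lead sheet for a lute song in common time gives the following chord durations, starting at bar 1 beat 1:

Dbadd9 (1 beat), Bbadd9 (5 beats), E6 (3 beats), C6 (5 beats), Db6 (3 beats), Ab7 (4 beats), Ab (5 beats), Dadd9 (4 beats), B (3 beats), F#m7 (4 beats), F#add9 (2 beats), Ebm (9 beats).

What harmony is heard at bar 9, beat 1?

B

Beat 1 of bar 9 is beat (9−1)×4 + 1 = 33 overall.
Running totals: Dbadd9 ends at 1, Bbadd9 ends at 6, E6 ends at 9, C6 ends at 14, Db6 ends at 17, Ab7 ends at 21, Ab ends at 26, Dadd9 ends at 30, B ends at 33.
Beat 33 falls within B.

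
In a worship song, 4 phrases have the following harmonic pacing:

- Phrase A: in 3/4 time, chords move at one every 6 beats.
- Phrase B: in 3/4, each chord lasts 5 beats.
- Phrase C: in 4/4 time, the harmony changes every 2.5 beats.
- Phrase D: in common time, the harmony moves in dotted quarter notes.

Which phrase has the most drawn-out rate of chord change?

A: 3 beats/bar ÷ 6 beats/chord = 0.5 chords/bar.
B: 3 beats/bar ÷ 5 beats/chord = 0.6 chords/bar.
C: 4 beats/bar ÷ 2.5 beats/chord = 1.6 chords/bar.
D: 4 beats/bar ÷ 1.5 beats/chord = 8/3 chords/bar.
Slowest is A at 0.5 chords/bar.

Phrase A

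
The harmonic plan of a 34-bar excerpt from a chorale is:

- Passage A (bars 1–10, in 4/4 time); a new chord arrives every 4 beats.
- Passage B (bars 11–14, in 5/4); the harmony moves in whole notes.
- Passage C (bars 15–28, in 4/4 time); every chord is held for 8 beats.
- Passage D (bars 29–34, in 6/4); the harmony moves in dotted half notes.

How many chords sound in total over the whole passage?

34 chords

A: 10 bars × 4 beats = 40 beats; 4 beats/chord → 10 chords.
B: 4 bars × 5 beats = 20 beats; 4 beats/chord → 5 chords.
C: 14 bars × 4 beats = 56 beats; 8 beats/chord → 7 chords.
D: 6 bars × 6 beats = 36 beats; 3 beats/chord → 12 chords.
Total: 10 + 5 + 7 + 12 = 34.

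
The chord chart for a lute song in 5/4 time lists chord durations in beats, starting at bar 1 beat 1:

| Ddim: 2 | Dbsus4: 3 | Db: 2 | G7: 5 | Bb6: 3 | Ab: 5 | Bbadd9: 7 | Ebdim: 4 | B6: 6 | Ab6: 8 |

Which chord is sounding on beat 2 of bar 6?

Beat 2 of bar 6 is beat (6−1)×5 + 2 = 27 overall.
Running totals: Ddim ends at 2, Dbsus4 ends at 5, Db ends at 7, G7 ends at 12, Bb6 ends at 15, Ab ends at 20, Bbadd9 ends at 27.
Beat 27 falls within Bbadd9.

Bbadd9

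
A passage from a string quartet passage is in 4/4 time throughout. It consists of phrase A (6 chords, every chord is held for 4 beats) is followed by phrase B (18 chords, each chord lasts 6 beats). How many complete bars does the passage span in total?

A: 6 × 4 = 24 beats = 6 bars.
B: 18 × 6 = 108 beats = 27 bars.
Total: 6 + 27 = 33 bars.

33 bars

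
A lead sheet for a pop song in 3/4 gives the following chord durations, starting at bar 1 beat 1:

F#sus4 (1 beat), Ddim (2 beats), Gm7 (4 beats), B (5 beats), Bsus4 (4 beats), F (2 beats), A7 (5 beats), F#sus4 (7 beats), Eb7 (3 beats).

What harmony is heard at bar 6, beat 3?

F

Beat 3 of bar 6 is beat (6−1)×3 + 3 = 18 overall.
Running totals: F#sus4 ends at 1, Ddim ends at 3, Gm7 ends at 7, B ends at 12, Bsus4 ends at 16, F ends at 18.
Beat 18 falls within F.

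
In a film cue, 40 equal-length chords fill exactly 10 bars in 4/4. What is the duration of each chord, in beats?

10 bars × 4 beats/bar = 40 beats total.
40 beats ÷ 40 chords = 1 beats per chord.
(That is a quarter note.)

1 beat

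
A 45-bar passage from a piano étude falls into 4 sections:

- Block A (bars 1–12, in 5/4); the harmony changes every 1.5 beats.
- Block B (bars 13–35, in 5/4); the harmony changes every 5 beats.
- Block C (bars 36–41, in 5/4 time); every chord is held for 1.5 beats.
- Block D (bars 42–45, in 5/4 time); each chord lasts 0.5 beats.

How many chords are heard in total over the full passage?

A: 12·5 = 60 beats, 60/1.5 = 40 chords.
B: 23·5 = 115 beats, 115/5 = 23 chords.
C: 6·5 = 30 beats, 30/1.5 = 20 chords.
D: 4·5 = 20 beats, 20/0.5 = 40 chords.
Total: 40 + 23 + 20 + 40 = 123.

123 chords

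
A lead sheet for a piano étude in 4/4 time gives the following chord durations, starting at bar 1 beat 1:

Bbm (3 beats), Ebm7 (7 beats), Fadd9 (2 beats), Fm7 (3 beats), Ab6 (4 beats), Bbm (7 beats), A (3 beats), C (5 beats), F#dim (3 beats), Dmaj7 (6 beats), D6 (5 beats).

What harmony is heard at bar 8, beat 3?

C

Beat 3 of bar 8 is beat (8−1)×4 + 3 = 31 overall.
Running totals: Bbm ends at 3, Ebm7 ends at 10, Fadd9 ends at 12, Fm7 ends at 15, Ab6 ends at 19, Bbm ends at 26, A ends at 29, C ends at 34.
Beat 31 falls within C.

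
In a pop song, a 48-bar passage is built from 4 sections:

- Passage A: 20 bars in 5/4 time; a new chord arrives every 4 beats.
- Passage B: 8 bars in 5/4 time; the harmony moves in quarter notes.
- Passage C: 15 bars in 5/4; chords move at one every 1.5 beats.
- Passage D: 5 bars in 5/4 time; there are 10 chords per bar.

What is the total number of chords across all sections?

165 chords

A: 20·5 = 100 beats, 100/4 = 25 chords.
B: 8·5 = 40 beats, 40/1 = 40 chords.
C: 15·5 = 75 beats, 75/1.5 = 50 chords.
D: 5·5 = 25 beats, 25/0.5 = 50 chords.
Total: 25 + 40 + 50 + 50 = 165.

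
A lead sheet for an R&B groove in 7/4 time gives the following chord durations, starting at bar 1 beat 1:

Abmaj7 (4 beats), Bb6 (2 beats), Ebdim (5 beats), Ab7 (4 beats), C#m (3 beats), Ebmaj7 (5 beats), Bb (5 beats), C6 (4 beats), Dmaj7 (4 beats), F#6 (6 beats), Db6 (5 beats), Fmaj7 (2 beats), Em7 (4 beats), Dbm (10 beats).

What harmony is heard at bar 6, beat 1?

Beat 1 of bar 6 is beat (6−1)×7 + 1 = 36 overall.
Running totals: Abmaj7 ends at 4, Bb6 ends at 6, Ebdim ends at 11, Ab7 ends at 15, C#m ends at 18, Ebmaj7 ends at 23, Bb ends at 28, C6 ends at 32, Dmaj7 ends at 36.
Beat 36 falls within Dmaj7.

Dmaj7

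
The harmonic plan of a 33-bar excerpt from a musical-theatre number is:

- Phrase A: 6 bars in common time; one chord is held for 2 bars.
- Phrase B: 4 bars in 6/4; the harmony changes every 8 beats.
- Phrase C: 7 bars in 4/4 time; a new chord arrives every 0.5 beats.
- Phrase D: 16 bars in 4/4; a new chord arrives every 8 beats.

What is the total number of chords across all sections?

A: 6·4 = 24 beats, 24/8 = 3 chords.
B: 4·6 = 24 beats, 24/8 = 3 chords.
C: 7·4 = 28 beats, 28/0.5 = 56 chords.
D: 16·4 = 64 beats, 64/8 = 8 chords.
Total: 3 + 3 + 56 + 8 = 70.

70 chords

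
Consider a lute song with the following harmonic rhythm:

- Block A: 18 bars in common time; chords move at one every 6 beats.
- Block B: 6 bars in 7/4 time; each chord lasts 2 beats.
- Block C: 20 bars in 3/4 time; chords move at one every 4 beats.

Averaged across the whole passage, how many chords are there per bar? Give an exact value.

A: 18 bars of 4 beats is 72 beats; at 6 beats each that's 12 chords.
B: 6 bars of 7 beats is 42 beats; at 2 beats each that's 21 chords.
C: 20 bars of 3 beats is 60 beats; at 4 beats each that's 15 chords.
Overall: 48 chords over 44 bars → 48/44 = 12/11 chords per bar.

12/11 chords per bar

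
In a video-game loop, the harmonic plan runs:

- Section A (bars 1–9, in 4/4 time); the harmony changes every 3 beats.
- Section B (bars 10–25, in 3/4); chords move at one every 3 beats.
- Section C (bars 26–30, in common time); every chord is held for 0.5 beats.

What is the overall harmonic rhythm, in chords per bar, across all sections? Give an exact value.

34/15 chords per bar

A: 9 bars of 4 beats is 36 beats; at 3 beats each that's 12 chords.
B: 16 bars of 3 beats is 48 beats; at 3 beats each that's 16 chords.
C: 5 bars of 4 beats is 20 beats; at 0.5 beats each that's 40 chords.
Overall: 68 chords over 30 bars → 68/30 = 34/15 chords per bar.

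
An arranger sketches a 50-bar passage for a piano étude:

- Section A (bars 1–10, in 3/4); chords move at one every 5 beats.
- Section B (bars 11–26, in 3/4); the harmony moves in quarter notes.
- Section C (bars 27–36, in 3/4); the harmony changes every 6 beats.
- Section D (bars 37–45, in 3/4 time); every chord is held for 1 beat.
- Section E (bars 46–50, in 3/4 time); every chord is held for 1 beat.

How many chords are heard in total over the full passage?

101 chords

A: 10 bars × 3 beats = 30 beats; 5 beats/chord → 6 chords.
B: 16 bars × 3 beats = 48 beats; 1 beat/chord → 48 chords.
C: 10 bars × 3 beats = 30 beats; 6 beats/chord → 5 chords.
D: 9 bars × 3 beats = 27 beats; 1 beat/chord → 27 chords.
E: 5 bars × 3 beats = 15 beats; 1 beat/chord → 15 chords.
Total: 6 + 48 + 5 + 27 + 15 = 101.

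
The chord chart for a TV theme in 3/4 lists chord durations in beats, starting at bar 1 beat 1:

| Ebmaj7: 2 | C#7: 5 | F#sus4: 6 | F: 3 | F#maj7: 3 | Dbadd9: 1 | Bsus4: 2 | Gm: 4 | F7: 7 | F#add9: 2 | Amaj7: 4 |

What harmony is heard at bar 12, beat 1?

F#add9

Beat 1 of bar 12 is beat (12−1)×3 + 1 = 34 overall.
Running totals: Ebmaj7 ends at 2, C#7 ends at 7, F#sus4 ends at 13, F ends at 16, F#maj7 ends at 19, Dbadd9 ends at 20, Bsus4 ends at 22, Gm ends at 26, F7 ends at 33, F#add9 ends at 35.
Beat 34 falls within F#add9.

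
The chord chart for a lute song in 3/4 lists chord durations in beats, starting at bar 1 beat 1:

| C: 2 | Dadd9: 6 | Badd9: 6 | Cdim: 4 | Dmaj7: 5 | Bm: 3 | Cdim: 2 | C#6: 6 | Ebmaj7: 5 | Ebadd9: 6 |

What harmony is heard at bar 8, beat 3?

Beat 3 of bar 8 is beat (8−1)×3 + 3 = 24 overall.
Running totals: C ends at 2, Dadd9 ends at 8, Badd9 ends at 14, Cdim ends at 18, Dmaj7 ends at 23, Bm ends at 26.
Beat 24 falls within Bm.

Bm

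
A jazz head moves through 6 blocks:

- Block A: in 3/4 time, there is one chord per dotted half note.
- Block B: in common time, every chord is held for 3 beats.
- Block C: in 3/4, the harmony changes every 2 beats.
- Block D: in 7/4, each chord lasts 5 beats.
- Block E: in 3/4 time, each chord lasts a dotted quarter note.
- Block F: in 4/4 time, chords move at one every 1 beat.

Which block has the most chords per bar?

Block F

A: 3 beats/bar ÷ 3 beats/chord = 1 chord/bar.
B: 4 beats/bar ÷ 3 beats/chord = 4/3 chords/bar.
C: 3 beats/bar ÷ 2 beats/chord = 1.5 chords/bar.
D: 7 beats/bar ÷ 5 beats/chord = 1.4 chords/bar.
E: 3 beats/bar ÷ 1.5 beats/chord = 2 chords/bar.
F: 4 beats/bar ÷ 1 beat/chord = 4 chords/bar.
Fastest is F at 4 chords/bar.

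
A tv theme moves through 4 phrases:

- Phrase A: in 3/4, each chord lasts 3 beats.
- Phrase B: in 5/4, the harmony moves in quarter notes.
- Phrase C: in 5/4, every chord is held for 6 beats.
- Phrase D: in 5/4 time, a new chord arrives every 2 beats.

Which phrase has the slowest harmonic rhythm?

Phrase C

A: each chord is 3 beats in 3/4, so 1 per bar.
B: each chord is 1 beat in 5/4, so 5 per bar.
C: each chord is 6 beats in 5/4, so 5/6 per bar.
D: each chord is 2 beats in 5/4, so 2.5 per bar.
Slowest is C at 5/6 chords/bar.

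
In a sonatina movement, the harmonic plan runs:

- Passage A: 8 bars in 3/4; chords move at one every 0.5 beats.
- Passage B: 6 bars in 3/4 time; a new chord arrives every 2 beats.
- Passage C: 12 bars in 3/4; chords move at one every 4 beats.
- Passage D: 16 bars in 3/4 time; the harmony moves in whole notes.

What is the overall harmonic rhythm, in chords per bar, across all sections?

A: 8 × 3 = 24 beats ÷ 0.5 = 48 chords.
B: 6 × 3 = 18 beats ÷ 2 = 9 chords.
C: 12 × 3 = 36 beats ÷ 4 = 9 chords.
D: 16 × 3 = 48 beats ÷ 4 = 12 chords.
Overall: 78 chords over 42 bars → 78/42 = 13/7 chords per bar.

13/7 chords per bar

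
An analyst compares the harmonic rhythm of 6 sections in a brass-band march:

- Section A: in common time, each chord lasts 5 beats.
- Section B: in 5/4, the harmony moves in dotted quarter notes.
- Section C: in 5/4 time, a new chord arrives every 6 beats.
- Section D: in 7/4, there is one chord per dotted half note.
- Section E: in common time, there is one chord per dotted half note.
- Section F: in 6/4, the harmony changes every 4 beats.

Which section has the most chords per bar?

A: 4/5 = 0.8 chords/bar.
B: 5/1.5 = 10/3 chords/bar.
C: 5/6 = 5/6 chords/bar.
D: 7/3 = 7/3 chords/bar.
E: 4/3 = 4/3 chords/bar.
F: 6/4 = 1.5 chords/bar.
Fastest is B at 10/3 chords/bar.

Section B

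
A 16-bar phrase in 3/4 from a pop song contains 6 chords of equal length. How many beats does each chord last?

8 beats

16 bars × 3 beats/bar = 48 beats total.
48 beats ÷ 6 chords = 8 beats per chord.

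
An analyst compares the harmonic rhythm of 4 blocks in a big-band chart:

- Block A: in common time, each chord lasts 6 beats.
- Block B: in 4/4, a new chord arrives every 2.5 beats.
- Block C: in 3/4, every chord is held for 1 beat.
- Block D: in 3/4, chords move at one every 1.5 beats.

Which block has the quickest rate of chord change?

Block C

A: 4/6 = 2/3 chords/bar.
B: 4/2.5 = 1.6 chords/bar.
C: 3/1 = 3 chords/bar.
D: 3/1.5 = 2 chords/bar.
Fastest is C at 3 chords/bar.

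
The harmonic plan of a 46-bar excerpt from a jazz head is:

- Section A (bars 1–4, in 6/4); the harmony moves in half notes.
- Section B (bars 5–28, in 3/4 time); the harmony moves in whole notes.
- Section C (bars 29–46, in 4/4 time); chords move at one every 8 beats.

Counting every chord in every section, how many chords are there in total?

39 chords

A has 24 beats and chords last 2 each, so 12 chords.
B has 72 beats and chords last 4 each, so 18 chords.
C has 72 beats and chords last 8 each, so 9 chords.
Total: 12 + 18 + 9 = 39.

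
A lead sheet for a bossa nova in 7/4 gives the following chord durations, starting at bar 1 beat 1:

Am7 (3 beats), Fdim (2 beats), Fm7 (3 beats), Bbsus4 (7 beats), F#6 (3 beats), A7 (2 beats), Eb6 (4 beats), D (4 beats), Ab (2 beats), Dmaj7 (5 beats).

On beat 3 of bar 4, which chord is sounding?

Eb6

Beat 3 of bar 4 is beat (4−1)×7 + 3 = 24 overall.
Running totals: Am7 ends at 3, Fdim ends at 5, Fm7 ends at 8, Bbsus4 ends at 15, F#6 ends at 18, A7 ends at 20, Eb6 ends at 24.
Beat 24 falls within Eb6.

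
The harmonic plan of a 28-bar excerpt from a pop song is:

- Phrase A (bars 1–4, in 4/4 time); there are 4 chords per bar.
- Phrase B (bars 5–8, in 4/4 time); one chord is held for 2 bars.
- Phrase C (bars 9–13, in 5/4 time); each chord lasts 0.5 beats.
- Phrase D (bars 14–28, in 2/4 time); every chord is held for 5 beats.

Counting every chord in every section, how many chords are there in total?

A has 16 beats and chords last 1 each, so 16 chords.
B has 16 beats and chords last 8 each, so 2 chords.
C has 25 beats and chords last 0.5 each, so 50 chords.
D has 30 beats and chords last 5 each, so 6 chords.
Total: 16 + 2 + 50 + 6 = 74.

74 chords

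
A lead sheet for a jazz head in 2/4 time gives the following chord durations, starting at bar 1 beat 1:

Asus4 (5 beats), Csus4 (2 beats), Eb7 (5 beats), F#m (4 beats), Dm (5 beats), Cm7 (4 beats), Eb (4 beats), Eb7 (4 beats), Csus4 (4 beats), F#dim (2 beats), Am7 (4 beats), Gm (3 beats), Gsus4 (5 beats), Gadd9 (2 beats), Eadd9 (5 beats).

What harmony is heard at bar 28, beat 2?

Beat 2 of bar 28 is beat (28−1)×2 + 2 = 56 overall.
Running totals: Asus4 ends at 5, Csus4 ends at 7, Eb7 ends at 12, F#m ends at 16, Dm ends at 21, Cm7 ends at 25, Eb ends at 29, Eb7 ends at 33, Csus4 ends at 37, F#dim ends at 39, Am7 ends at 43, Gm ends at 46, Gsus4 ends at 51, Gadd9 ends at 53, Eadd9 ends at 58.
Beat 56 falls within Eadd9.

Eadd9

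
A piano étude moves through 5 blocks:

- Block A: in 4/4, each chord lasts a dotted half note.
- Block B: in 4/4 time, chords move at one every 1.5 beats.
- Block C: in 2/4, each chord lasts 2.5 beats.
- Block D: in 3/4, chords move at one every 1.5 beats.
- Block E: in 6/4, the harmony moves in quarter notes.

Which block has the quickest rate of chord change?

A: 4 beats/bar ÷ 3 beats/chord = 4/3 chords/bar.
B: 4 beats/bar ÷ 1.5 beats/chord = 8/3 chords/bar.
C: 2 beats/bar ÷ 2.5 beats/chord = 0.8 chords/bar.
D: 3 beats/bar ÷ 1.5 beats/chord = 2 chords/bar.
E: 6 beats/bar ÷ 1 beat/chord = 6 chords/bar.
Fastest is E at 6 chords/bar.

Block E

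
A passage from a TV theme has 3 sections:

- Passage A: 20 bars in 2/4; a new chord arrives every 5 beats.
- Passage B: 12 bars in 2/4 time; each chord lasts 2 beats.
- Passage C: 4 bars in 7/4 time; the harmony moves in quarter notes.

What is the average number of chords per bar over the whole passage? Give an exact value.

A: 20 × 2 = 40 beats ÷ 5 = 8 chords.
B: 12 × 2 = 24 beats ÷ 2 = 12 chords.
C: 4 × 7 = 28 beats ÷ 1 = 28 chords.
Overall: 48 chords over 36 bars → 48/36 = 4/3 chords per bar.

4/3 chords per bar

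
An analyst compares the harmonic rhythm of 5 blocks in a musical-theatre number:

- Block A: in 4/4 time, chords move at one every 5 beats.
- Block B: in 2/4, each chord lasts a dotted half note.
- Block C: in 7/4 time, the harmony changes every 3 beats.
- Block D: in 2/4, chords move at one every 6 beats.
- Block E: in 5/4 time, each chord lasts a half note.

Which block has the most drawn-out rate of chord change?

Block D

A: each chord is 5 beats in 4/4, so 0.8 per bar.
B: each chord is 3 beats in 2/4, so 2/3 per bar.
C: each chord is 3 beats in 7/4, so 7/3 per bar.
D: each chord is 6 beats in 2/4, so 1/3 per bar.
E: each chord is 2 beats in 5/4, so 2.5 per bar.
Slowest is D at 1/3 chords/bar.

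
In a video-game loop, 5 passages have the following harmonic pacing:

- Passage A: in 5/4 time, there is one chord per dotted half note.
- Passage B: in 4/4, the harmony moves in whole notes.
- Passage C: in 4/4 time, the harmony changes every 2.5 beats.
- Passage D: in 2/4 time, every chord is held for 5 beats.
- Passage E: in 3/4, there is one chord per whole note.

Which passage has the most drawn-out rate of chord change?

Passage D

A: 5/3 = 5/3 chords/bar.
B: 4/4 = 1 chord/bar.
C: 4/2.5 = 1.6 chords/bar.
D: 2/5 = 0.4 chords/bar.
E: 3/4 = 0.75 chords/bar.
Slowest is D at 0.4 chords/bar.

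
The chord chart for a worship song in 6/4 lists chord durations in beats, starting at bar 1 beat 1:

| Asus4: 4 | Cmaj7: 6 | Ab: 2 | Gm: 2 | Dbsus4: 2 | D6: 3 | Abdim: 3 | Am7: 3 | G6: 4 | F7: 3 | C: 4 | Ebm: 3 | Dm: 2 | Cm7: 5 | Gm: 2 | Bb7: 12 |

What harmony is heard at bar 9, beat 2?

Beat 2 of bar 9 is beat (9−1)×6 + 2 = 50 overall.
Running totals: Asus4 ends at 4, Cmaj7 ends at 10, Ab ends at 12, Gm ends at 14, Dbsus4 ends at 16, D6 ends at 19, Abdim ends at 22, Am7 ends at 25, G6 ends at 29, F7 ends at 32, C ends at 36, Ebm ends at 39, Dm ends at 41, Cm7 ends at 46, Gm ends at 48, Bb7 ends at 60.
Beat 50 falls within Bb7.

Bb7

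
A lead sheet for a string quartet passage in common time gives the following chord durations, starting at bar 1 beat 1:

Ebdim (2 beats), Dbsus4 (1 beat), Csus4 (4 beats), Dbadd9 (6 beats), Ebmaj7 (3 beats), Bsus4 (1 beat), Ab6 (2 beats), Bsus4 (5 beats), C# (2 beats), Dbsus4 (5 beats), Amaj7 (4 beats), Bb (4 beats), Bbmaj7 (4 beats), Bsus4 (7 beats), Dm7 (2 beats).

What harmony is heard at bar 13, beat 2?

Beat 2 of bar 13 is beat (13−1)×4 + 2 = 50 overall.
Running totals: Ebdim ends at 2, Dbsus4 ends at 3, Csus4 ends at 7, Dbadd9 ends at 13, Ebmaj7 ends at 16, Bsus4 ends at 17, Ab6 ends at 19, Bsus4 ends at 24, C# ends at 26, Dbsus4 ends at 31, Amaj7 ends at 35, Bb ends at 39, Bbmaj7 ends at 43, Bsus4 ends at 50.
Beat 50 falls within Bsus4.

Bsus4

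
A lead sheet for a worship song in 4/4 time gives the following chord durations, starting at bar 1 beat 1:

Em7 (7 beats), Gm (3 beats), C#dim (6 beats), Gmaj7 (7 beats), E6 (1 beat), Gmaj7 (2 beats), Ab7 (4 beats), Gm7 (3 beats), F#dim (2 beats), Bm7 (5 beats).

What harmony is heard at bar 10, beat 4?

Beat 4 of bar 10 is beat (10−1)×4 + 4 = 40 overall.
Running totals: Em7 ends at 7, Gm ends at 10, C#dim ends at 16, Gmaj7 ends at 23, E6 ends at 24, Gmaj7 ends at 26, Ab7 ends at 30, Gm7 ends at 33, F#dim ends at 35, Bm7 ends at 40.
Beat 40 falls within Bm7.

Bm7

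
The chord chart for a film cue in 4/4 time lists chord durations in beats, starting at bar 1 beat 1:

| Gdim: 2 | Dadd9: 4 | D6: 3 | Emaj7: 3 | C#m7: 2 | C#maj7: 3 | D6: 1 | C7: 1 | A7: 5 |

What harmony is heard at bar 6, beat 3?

A7

Beat 3 of bar 6 is beat (6−1)×4 + 3 = 23 overall.
Running totals: Gdim ends at 2, Dadd9 ends at 6, D6 ends at 9, Emaj7 ends at 12, C#m7 ends at 14, C#maj7 ends at 17, D6 ends at 18, C7 ends at 19, A7 ends at 24.
Beat 23 falls within A7.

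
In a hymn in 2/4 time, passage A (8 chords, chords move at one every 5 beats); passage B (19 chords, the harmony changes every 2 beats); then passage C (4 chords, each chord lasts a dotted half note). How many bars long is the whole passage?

45 bars

A: 8 × 5 = 40 beats = 20 bars.
B: 19 × 2 = 38 beats = 19 bars.
C: 4 × 3 = 12 beats = 6 bars.
Total: 20 + 19 + 6 = 45 bars.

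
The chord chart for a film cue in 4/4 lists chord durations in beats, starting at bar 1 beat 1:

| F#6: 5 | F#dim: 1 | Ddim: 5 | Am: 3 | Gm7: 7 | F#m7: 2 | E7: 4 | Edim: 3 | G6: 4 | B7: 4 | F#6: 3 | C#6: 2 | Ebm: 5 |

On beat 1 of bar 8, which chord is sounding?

Edim

Beat 1 of bar 8 is beat (8−1)×4 + 1 = 29 overall.
Running totals: F#6 ends at 5, F#dim ends at 6, Ddim ends at 11, Am ends at 14, Gm7 ends at 21, F#m7 ends at 23, E7 ends at 27, Edim ends at 30.
Beat 29 falls within Edim.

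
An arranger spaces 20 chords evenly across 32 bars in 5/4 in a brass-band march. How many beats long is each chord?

8 beats

32 bars × 5 beats/bar = 160 beats total.
160 beats ÷ 20 chords = 8 beats per chord.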